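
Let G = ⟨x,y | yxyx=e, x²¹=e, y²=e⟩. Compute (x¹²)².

Compute successive powers of (x¹²), reducing at each step:
  (x¹²)²: (x¹²) · x¹² = x³

Answer: x³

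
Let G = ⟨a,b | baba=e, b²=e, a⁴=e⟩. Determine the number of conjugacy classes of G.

The conjugacy classes (representative and size) are:
  [e] (size 1), [a] (size 2), [a²] (size 1), [a²b] (size 2), [a³b] (size 2).
Class equation: 1 + 2 + 1 + 2 + 2 = 8 = |G|. So G has 5 conjugacy classes.

Answer: 5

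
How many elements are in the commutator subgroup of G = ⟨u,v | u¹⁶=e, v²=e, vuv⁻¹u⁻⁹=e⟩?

G' = [G, G] is generated by all commutators. The generator-pair commutators are: [u, v] = u⁸.
The subgroup they normally generate is {e, u⁸}, of order 2.
Check: |G/G'| = 32/2 = 16 is the order of the abelianisation.

Answer: 2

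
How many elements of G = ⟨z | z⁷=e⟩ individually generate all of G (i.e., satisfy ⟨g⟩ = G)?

G is cyclic of order 7. An element generates G iff its order is 7, and a cyclic group of order 7 has exactly φ(7) = 6 such elements.

Answer: 6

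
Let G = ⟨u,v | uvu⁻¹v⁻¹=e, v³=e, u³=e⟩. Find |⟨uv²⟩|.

|⟨uv²⟩| equals the order of uv². Compute successive powers until reaching e:
  (uv²)¹ = uv², (uv²)² = u²v, (uv²)³ = e.
The smallest positive k with (uv²)ᵏ = e is 3, so |⟨uv²⟩| = 3.

Answer: 3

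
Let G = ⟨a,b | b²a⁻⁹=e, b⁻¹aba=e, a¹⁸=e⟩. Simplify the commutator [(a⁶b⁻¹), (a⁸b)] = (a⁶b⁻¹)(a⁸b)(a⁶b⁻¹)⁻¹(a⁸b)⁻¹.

[(a⁶b⁻¹), (a⁸b)] = (a⁶b⁻¹)·(a⁸b)·(a⁶b⁻¹)⁻¹·(a⁸b)⁻¹.
  (a⁶b⁻¹) · (a⁸b) = a¹⁶
  (a¹⁶) · (a⁶b) = a⁴b
  (a⁴b) · (a⁸b⁻¹) = a¹⁴

Answer: a¹⁴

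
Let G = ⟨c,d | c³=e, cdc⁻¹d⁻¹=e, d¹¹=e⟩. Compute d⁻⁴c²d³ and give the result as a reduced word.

Multiply left to right, reducing at each step:
  (d⁷) · c² = c²d⁷
  (c²d⁷) · d³ = c²d¹⁰

Answer: c²d¹⁰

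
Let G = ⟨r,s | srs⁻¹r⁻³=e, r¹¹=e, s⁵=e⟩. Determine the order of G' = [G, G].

G' = [G, G] is generated by all commutators. The generator-pair commutators are: [r, s] = r⁹.
The subgroup they normally generate is {e, r, r², r³, r⁴, r⁵, r⁶, r⁷, r⁸, r⁹, r¹⁰}, of order 11.
Check: |G/G'| = 55/11 = 5 is the order of the abelianisation.

Answer: 11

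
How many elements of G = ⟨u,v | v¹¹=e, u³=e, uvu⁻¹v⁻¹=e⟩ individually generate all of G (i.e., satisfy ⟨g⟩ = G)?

G is cyclic of order 33. An element generates G iff its order is 33, and a cyclic group of order 33 has exactly φ(33) = 20 such elements.

Answer: 20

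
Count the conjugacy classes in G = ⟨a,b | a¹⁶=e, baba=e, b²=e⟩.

The conjugacy classes (representative and size) are:
  [e] (size 1), [a¹⁵] (size 2), [a²] (size 2), [a³] (size 2), [a¹²] (size 2), [a⁵] (size 2), [a⁶] (size 2), [a⁷] (size 2), [a⁸] (size 1), [a²b] (size 8), [a¹⁵b] (size 8).
Class equation: 1 + 2 + 2 + 2 + 2 + 2 + 2 + 2 + 1 + 8 + 8 = 32 = |G|. So G has 11 conjugacy classes.

Answer: 11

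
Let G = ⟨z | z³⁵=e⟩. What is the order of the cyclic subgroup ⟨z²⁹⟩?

|⟨z²⁹⟩| equals the order of z²⁹. Compute successive powers until reaching e:
  (z²⁹)¹ = z²⁹, (z²⁹)² = z²³, (z²⁹)³ = z¹⁷, (z²⁹)⁴ = z¹¹, (z²⁹)⁵ = z⁵, (z²⁹)⁶ = z³⁴, (z²⁹)⁷ = z²⁸, (z²⁹)⁸ = z²², (z²⁹)⁹ = z¹⁶, (z²⁹)¹⁰ = z¹⁰, (z²⁹)¹¹ = z⁴, (z²⁹)¹² = z³³, (z²⁹)¹³ = z²⁷, (z²⁹)¹⁴ = z²¹, (z²⁹)¹⁵ = z¹⁵, (z²⁹)¹⁶ = z⁹, (z²⁹)¹⁷ = z³, (z²⁹)¹⁸ = z³², (z²⁹)¹⁹ = z²⁶, (z²⁹)²⁰ = z²⁰, (z²⁹)²¹ = z¹⁴, (z²⁹)²² = z⁸, (z²⁹)²³ = z², (z²⁹)²⁴ = z³¹, (z²⁹)²⁵ = z²⁵, (z²⁹)²⁶ = z¹⁹, (z²⁹)²⁷ = z¹³, (z²⁹)²⁸ = z⁷, (z²⁹)²⁹ = z, (z²⁹)³⁰ = z³⁰, (z²⁹)³¹ = z²⁴, (z²⁹)³² = z¹⁸, (z²⁹)³³ = z¹², (z²⁹)³⁴ = z⁶, (z²⁹)³⁵ = e.
The smallest positive k with (z²⁹)ᵏ = e is 35, so |⟨z²⁹⟩| = 35.

Answer: 35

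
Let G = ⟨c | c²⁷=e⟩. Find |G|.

G is generated by a single element, so G is cyclic. The relator gives c²⁷ = e and no smaller power is forced to be e, so the 27 powers {c, e, c², c³, c⁴, c⁵, c⁶, c⁷, c⁸, c⁹, c²², c²³, c²¹, c²⁰, c²⁴, c²⁵, c²⁶, c¹², c¹³, c¹¹, c¹⁰, c¹⁴, c¹⁵, c¹⁶, c¹⁷, c¹⁸, c¹⁹} are distinct. Hence |G| = 27.

Answer: 27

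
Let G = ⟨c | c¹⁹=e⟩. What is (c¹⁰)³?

Compute successive powers of (c¹⁰), reducing at each step:
  (c¹⁰)²: (c¹⁰) · c¹⁰ = c
  (c¹⁰)³: c · c¹⁰ = c¹¹

Answer: c¹¹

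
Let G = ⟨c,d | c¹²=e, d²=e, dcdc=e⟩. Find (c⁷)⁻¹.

The order of (c⁷) is 12 (smallest k with (c⁷)ᵏ = e), so (c⁷)⁻¹ = (c⁷)¹¹ = c⁵.
Check: (c⁷) · (c⁵) → (c⁷) · c⁵ = e, giving e as required.

Answer: c⁵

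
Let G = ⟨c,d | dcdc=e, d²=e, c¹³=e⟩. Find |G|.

Enumerate words in the generators, reducing via the relations: the distinct elements are
  {c, d, e, cd, c², c³, c⁴, c⁵, c⁶, c⁷, c⁸, c⁹, c²d, c³d, c¹², c¹¹, c¹⁰, c⁴d, c⁵d, c⁶d, c⁷d, c⁸d, c⁹d, c¹²d, c¹¹d, c¹⁰d}.
No further products give new elements, so |G| = 26.

Answer: 26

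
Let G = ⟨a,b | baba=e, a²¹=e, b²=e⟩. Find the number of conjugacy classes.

The conjugacy classes (representative and size) are:
  [e] (size 1), [a²⁰] (size 2), [a²] (size 2), [a³] (size 2), [a¹⁷] (size 2), [a⁵] (size 2), [a⁶] (size 2), [a⁷] (size 2), [a⁸] (size 2), [a⁹] (size 2), [a¹⁰] (size 2), [b] (size 21).
Class equation: 1 + 2 + 2 + 2 + 2 + 2 + 2 + 2 + 2 + 2 + 2 + 21 = 42 = |G|. So G has 12 conjugacy classes.

Answer: 12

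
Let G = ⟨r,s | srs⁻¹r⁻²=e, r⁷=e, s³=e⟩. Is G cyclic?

Every cyclic group is abelian. But r·s = rs while s·r = r²s, so r·s ≠ s·r and G is not abelian. Hence G is not cyclic.

Answer: No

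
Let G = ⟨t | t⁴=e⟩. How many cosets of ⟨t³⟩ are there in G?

First find ord(t³) by computing successive powers:
  (t³)¹ = t³, (t³)² = t², (t³)³ = t, (t³)⁴ = e.
So |⟨t³⟩| = ord(t³) = 4. With |G| = 4, by Lagrange [G : ⟨t³⟩] = 4/4 = 1.

Answer: 1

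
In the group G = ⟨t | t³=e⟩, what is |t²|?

Compute successive powers until reaching e:
  (t²)¹ = t², (t²)² = t, (t²)³ = e.
The smallest positive k with (t²)ᵏ = e is 3.

Answer: 3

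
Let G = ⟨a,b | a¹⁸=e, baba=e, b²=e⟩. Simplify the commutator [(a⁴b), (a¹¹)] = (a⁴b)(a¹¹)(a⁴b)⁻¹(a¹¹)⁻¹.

[(a⁴b), (a¹¹)] = (a⁴b)·(a¹¹)·(a⁴b)⁻¹·(a¹¹)⁻¹.
  (a⁴b) · (a¹¹) = a¹¹b
  (a¹¹b) · (a⁴b) = a⁷
  (a⁷) · (a⁷) = a¹⁴

Answer: a¹⁴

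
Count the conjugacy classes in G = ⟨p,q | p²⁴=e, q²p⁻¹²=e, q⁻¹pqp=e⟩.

The conjugacy classes (representative and size) are:
  [e] (size 1), [p] (size 2), [p²] (size 2), [p³] (size 2), [p⁴] (size 2), [p⁵] (size 2), [p¹⁸] (size 2), [p⁷] (size 2), [p¹⁶] (size 2), [p¹⁵] (size 2), [p¹⁴] (size 2), [p¹³] (size 2), [p¹²] (size 1), [p⁶q] (size 12), [p⁵q⁻¹] (size 12).
Class equation: 1 + 2 + 2 + 2 + 2 + 2 + 2 + 2 + 2 + 2 + 2 + 2 + 1 + 12 + 12 = 48 = |G|. So G has 15 conjugacy classes.

Answer: 15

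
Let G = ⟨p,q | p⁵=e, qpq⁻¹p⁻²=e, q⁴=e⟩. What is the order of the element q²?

Compute successive powers until reaching e:
  (q²)¹ = q², (q²)² = e.
The smallest positive k with (q²)ᵏ = e is 2.

Answer: 2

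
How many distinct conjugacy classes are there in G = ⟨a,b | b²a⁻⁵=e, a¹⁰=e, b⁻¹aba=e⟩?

The conjugacy classes (representative and size) are:
  [e] (size 1), [a] (size 2), [a⁸] (size 2), [a⁷] (size 2), [a⁴] (size 2), [a⁵] (size 1), [a⁴b] (size 5), [a²b⁻¹] (size 5).
Class equation: 1 + 2 + 2 + 2 + 2 + 1 + 5 + 5 = 20 = |G|. So G has 8 conjugacy classes.

Answer: 8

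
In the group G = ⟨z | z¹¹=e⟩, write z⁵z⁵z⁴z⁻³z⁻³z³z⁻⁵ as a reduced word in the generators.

Multiply left to right, reducing at each step:
  (z⁵) · z⁵ = z¹⁰
  (z¹⁰) · z⁴ = z³
  (z³) · z⁻³ = e
  e · z⁻³ = z⁸
  (z⁸) · z³ = e
  e · z⁻⁵ = z⁶

Answer: z⁶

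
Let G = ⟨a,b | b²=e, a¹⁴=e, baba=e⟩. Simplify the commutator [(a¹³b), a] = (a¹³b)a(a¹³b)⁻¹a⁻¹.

[(a¹³b), a] = (a¹³b)·a·(a¹³b)⁻¹·a⁻¹.
  (a¹³b) · a = a¹²b
  (a¹²b) · (a¹³b) = a¹³
  (a¹³) · (a¹³) = a¹²

Answer: a¹²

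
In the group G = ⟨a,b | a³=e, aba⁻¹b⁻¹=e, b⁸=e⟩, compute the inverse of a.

The order of a is 3 (smallest k with aᵏ = e), so a⁻¹ = a² = a².
Check: a · (a²) → a · a² = e, giving e as required.

Answer: a²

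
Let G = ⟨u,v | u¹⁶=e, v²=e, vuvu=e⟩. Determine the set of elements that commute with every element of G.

An element z ∈ Z(G) iff z commutes with every generator.
For example u⁸ is central: (u⁸)·u = u⁹ = u·(u⁸); (u⁸)·v = u⁸v = v·(u⁸).
Whereas u ∉ Z(G) since u·v = uv ≠ u¹⁵v = v·u.
Checking each of the 32 elements this way gives Z(G) = {e, u⁸}, of order 2.

Answer: {e, u⁸}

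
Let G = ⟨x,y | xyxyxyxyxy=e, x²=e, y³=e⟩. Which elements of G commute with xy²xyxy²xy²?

⟨xy²xyxy²xy²⟩ ⊆ C_G(xy²xyxy²xy²) since powers of xy²xyxy²xy² commute with xy²xyxy²xy²; so |C_G(xy²xyxy²xy²)| ≥ |⟨xy²xyxy²xy²⟩| = 2.
By orbit–stabilizer, |C_G(xy²xyxy²xy²)| = |G| / |conj. class of xy²xyxy²xy²| = 60 / 15 = 4.
The 4 elements commuting with xy²xyxy²xy² are {e, y²xy, xy²xyxy²xy², xyxy²xyxy²x}.

Answer: {e, y²xy, xy²xyxy²xy², xyxy²xyxy²x}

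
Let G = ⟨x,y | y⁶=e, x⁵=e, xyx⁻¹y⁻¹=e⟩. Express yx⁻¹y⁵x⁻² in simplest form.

Multiply left to right, reducing at each step:
  y · x⁻¹ = x⁴y
  (x⁴y) · y⁵ = x⁴
  (x⁴) · x⁻² = x²

Answer: x²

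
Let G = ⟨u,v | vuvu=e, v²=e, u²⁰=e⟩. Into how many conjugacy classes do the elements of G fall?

The conjugacy classes (representative and size) are:
  [e] (size 1), [u] (size 2), [u¹⁸] (size 2), [u³] (size 2), [u⁴] (size 2), [u¹⁵] (size 2), [u¹⁴] (size 2), [u⁷] (size 2), [u¹²] (size 2), [u¹¹] (size 2), [u¹⁰] (size 1), [u¹⁸v] (size 10), [u⁵v] (size 10).
Class equation: 1 + 2 + 2 + 2 + 2 + 2 + 2 + 2 + 2 + 2 + 1 + 10 + 10 = 40 = |G|. So G has 13 conjugacy classes.

Answer: 13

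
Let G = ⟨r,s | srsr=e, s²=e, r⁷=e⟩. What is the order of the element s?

Compute successive powers until reaching e:
  s¹ = s, s² = e.
The smallest positive k with sᵏ = e is 2.

Answer: 2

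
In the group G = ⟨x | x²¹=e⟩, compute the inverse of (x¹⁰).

The order of (x¹⁰) is 21 (smallest k with (x¹⁰)ᵏ = e), so (x¹⁰)⁻¹ = (x¹⁰)²⁰ = x¹¹.
Check: (x¹⁰) · (x¹¹) → (x¹⁰) · x¹¹ = e, giving e as required.

Answer: x¹¹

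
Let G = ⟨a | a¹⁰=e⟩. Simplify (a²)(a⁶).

Compute (a²) · (a⁶) by multiplying left to right and reducing via the relations at each step:
  (a²) · a⁶ = a⁸

Answer: a⁸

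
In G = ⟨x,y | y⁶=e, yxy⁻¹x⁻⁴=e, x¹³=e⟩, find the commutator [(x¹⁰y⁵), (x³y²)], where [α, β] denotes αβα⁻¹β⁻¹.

[(x¹⁰y⁵), (x³y²)] = (x¹⁰y⁵)·(x³y²)·(x¹⁰y⁵)⁻¹·(x³y²)⁻¹.
  (x¹⁰y⁵) · (x³y²) = xy
  (xy) · (x¹²y) = x¹⁰y²
  (x¹⁰y²) · (x¹²y⁴) = x⁷

Answer: x⁷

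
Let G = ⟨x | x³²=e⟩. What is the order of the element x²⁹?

Compute successive powers until reaching e:
  (x²⁹)¹ = x²⁹, (x²⁹)² = x²⁶, (x²⁹)³ = x²³, (x²⁹)⁴ = x²⁰, (x²⁹)⁵ = x¹⁷, (x²⁹)⁶ = x¹⁴, (x²⁹)⁷ = x¹¹, (x²⁹)⁸ = x⁸, (x²⁹)⁹ = x⁵, (x²⁹)¹⁰ = x², (x²⁹)¹¹ = x³¹, (x²⁹)¹² = x²⁸, (x²⁹)¹³ = x²⁵, (x²⁹)¹⁴ = x²², (x²⁹)¹⁵ = x¹⁹, (x²⁹)¹⁶ = x¹⁶, (x²⁹)¹⁷ = x¹³, (x²⁹)¹⁸ = x¹⁰, (x²⁹)¹⁹ = x⁷, (x²⁹)²⁰ = x⁴, (x²⁹)²¹ = x, (x²⁹)²² = x³⁰, (x²⁹)²³ = x²⁷, (x²⁹)²⁴ = x²⁴, (x²⁹)²⁵ = x²¹, (x²⁹)²⁶ = x¹⁸, (x²⁹)²⁷ = x¹⁵, (x²⁹)²⁸ = x¹², (x²⁹)²⁹ = x⁹, (x²⁹)³⁰ = x⁶, (x²⁹)³¹ = x³, (x²⁹)³² = e.
The smallest positive k with (x²⁹)ᵏ = e is 32.

Answer: 32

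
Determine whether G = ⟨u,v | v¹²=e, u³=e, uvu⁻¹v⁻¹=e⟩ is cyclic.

|G| = 36, but the maximum element order in G is 12 < 36. No single element generates all of G, so G is not cyclic.

Answer: No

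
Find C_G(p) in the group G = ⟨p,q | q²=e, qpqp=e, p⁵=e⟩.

⟨p⟩ ⊆ C_G(p) since powers of p commute with p; so |C_G(p)| ≥ |⟨p⟩| = 5.
By orbit–stabilizer, |C_G(p)| = |G| / |conj. class of p| = 10 / 2 = 5.
The 5 elements commuting with p are {e, p, p², p³, p⁴}.

Answer: {e, p, p², p³, p⁴}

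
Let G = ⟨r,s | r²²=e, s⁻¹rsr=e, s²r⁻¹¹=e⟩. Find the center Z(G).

An element z ∈ Z(G) iff z commutes with every generator.
For example r¹¹ is central: (r¹¹)·r = r¹² = r·(r¹¹); (r¹¹)·s = s⁻¹ = s·(r¹¹).
Whereas r ∉ Z(G) since r·s = rs ≠ r¹⁰s⁻¹ = s·r.
Checking each of the 44 elements this way gives Z(G) = {e, r¹¹}, of order 2.

Answer: {e, r¹¹}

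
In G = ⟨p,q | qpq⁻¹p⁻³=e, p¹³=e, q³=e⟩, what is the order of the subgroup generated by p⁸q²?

|⟨p⁸q²⟩| equals the order of p⁸q². Compute successive powers until reaching e:
  (p⁸q²)¹ = p⁸q², (p⁸q²)² = p²q, (p⁸q²)³ = e.
The smallest positive k with (p⁸q²)ᵏ = e is 3, so |⟨p⁸q²⟩| = 3.

Answer: 3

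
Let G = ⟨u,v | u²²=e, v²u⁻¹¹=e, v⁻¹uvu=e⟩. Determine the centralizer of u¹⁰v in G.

⟨u¹⁰v⟩ ⊆ C_G(u¹⁰v) since powers of u¹⁰v commute with u¹⁰v; so |C_G(u¹⁰v)| ≥ |⟨u¹⁰v⟩| = 4.
By orbit–stabilizer, |C_G(u¹⁰v)| = |G| / |conj. class of u¹⁰v| = 44 / 11 = 4.
The 4 elements commuting with u¹⁰v are {e, u¹¹, u¹⁰v, u¹⁰v⁻¹}.

Answer: {e, u¹¹, u¹⁰v, u¹⁰v⁻¹}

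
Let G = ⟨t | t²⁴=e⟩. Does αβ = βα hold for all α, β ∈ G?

G has a single generator, so G is cyclic and hence abelian.

Answer: Yes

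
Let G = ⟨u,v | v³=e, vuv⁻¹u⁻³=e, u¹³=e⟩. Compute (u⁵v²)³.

Compute successive powers of (u⁵v²), reducing at each step:
  (u⁵v²)²: (u⁵v²) · u⁵ = u¹¹v²;   (u¹¹v²) · v² = u¹¹v
  (u⁵v²)³: (u¹¹v) · u⁵ = v;   v · v² = e

Answer: e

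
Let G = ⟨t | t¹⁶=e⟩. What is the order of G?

G is generated by a single element, so G is cyclic. The relator gives t¹⁶ = e and no smaller power is forced to be e, so the 16 powers {e, t, t², t³, t⁴, t⁵, t⁶, t⁷, t⁸, t⁹, t¹², t¹³, t¹¹, t¹⁰, t¹⁴, t¹⁵} are distinct. Hence |G| = 16.

Answer: 16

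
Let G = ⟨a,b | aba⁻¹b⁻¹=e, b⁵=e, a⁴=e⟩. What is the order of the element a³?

Compute successive powers until reaching e:
  (a³)¹ = a³, (a³)² = a², (a³)³ = a, (a³)⁴ = e.
The smallest positive k with (a³)ᵏ = e is 4.

Answer: 4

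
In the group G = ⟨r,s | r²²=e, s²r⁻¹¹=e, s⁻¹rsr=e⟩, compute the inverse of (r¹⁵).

The order of (r¹⁵) is 22 (smallest k with (r¹⁵)ᵏ = e), so (r¹⁵)⁻¹ = (r¹⁵)²¹ = r⁷.
Check: (r¹⁵) · (r⁷) → (r¹⁵) · r⁷ = e, giving e as required.

Answer: r⁷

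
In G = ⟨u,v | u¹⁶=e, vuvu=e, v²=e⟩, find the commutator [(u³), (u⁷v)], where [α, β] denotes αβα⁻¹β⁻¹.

[(u³), (u⁷v)] = (u³)·(u⁷v)·(u³)⁻¹·(u⁷v)⁻¹.
  (u³) · (u⁷v) = u¹⁰v
  (u¹⁰v) · (u¹³) = u¹³v
  (u¹³v) · (u⁷v) = u⁶

Answer: u⁶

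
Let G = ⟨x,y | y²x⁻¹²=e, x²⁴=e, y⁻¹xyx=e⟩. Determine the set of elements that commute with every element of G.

An element z ∈ Z(G) iff z commutes with every generator.
For example x¹² is central: (x¹²)·x = x¹³ = x·(x¹²); (x¹²)·y = y⁻¹ = y·(x¹²).
Whereas x ∉ Z(G) since x·y = xy ≠ x¹¹y⁻¹ = y·x.
Checking each of the 48 elements this way gives Z(G) = {e, x¹²}, of order 2.

Answer: {e, x¹²}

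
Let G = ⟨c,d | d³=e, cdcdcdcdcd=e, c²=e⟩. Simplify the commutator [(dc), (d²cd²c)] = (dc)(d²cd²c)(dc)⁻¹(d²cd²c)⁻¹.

[(dc), (d²cd²c)] = (dc)·(d²cd²c)·(dc)⁻¹·(d²cd²c)⁻¹.
  (dc) · (d²cd²c) = d²cdcd
  (d²cdcd) · (cd²) = dcd²cd
  (dcd²cd) · (cdcd) = dcdcd²c

Answer: dcdcd²c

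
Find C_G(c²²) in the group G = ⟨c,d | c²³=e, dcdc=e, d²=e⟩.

⟨c²²⟩ ⊆ C_G(c²²) since powers of c²² commute with c²²; so |C_G(c²²)| ≥ |⟨c²²⟩| = 23.
By orbit–stabilizer, |C_G(c²²)| = |G| / |conj. class of c²²| = 46 / 2 = 23.
The 23 elements commuting with c²² are {e, c, c², c³, c⁴, c⁵, c⁶, c⁷, c⁸, c⁹, c¹⁰, c¹¹, c¹², c¹³, c¹⁴, c¹⁵, c¹⁶, c¹⁷, c¹⁸, c¹⁹, c²⁰, c²¹, c²²}.

Answer: {e, c, c², c³, c⁴, c⁵, c⁶, c⁷, c⁸, c⁹, c¹⁰, c¹¹, c¹², c¹³, c¹⁴, c¹⁵, c¹⁶, c¹⁷, c¹⁸, c¹⁹, c²⁰, c²¹, c²²}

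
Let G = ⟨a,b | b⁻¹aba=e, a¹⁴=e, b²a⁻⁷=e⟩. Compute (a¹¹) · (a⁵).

Compute (a¹¹) · (a⁵) by multiplying left to right and reducing via the relations at each step:
  (a¹¹) · a⁵ = a²

Answer: a²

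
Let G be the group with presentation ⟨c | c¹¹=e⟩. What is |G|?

G is generated by a single element, so G is cyclic. The relator gives c¹¹ = e and no smaller power is forced to be e, so the 11 powers {c, e, c², c³, c⁴, c⁵, c⁶, c⁷, c⁸, c⁹, c¹⁰} are distinct. Hence |G| = 11.

Answer: 11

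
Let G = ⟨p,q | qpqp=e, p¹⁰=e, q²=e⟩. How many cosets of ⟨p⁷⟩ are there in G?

First find ord(p⁷) by computing successive powers:
  (p⁷)¹ = p⁷, (p⁷)² = p⁴, (p⁷)³ = p, (p⁷)⁴ = p⁸, (p⁷)⁵ = p⁵, (p⁷)⁶ = p², (p⁷)⁷ = p⁹, (p⁷)⁸ = p⁶, (p⁷)⁹ = p³, (p⁷)¹⁰ = e.
So |⟨p⁷⟩| = ord(p⁷) = 10. With |G| = 20, by Lagrange [G : ⟨p⁷⟩] = 20/10 = 2.

Answer: 2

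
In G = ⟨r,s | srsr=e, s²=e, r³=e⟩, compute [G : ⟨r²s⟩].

First find ord(r²s) by computing successive powers:
  (r²s)¹ = r²s, (r²s)² = e.
So |⟨r²s⟩| = ord(r²s) = 2. With |G| = 6, by Lagrange [G : ⟨r²s⟩] = 6/2 = 3.

Answer: 3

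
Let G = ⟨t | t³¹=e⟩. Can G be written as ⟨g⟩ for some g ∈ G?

|G| = 31. The element t has order 31 (its powers give 31 distinct elements), so ⟨t⟩ = G and G is cyclic.

Answer: Yes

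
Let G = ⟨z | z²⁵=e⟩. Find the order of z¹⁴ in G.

Compute successive powers until reaching e:
  (z¹⁴)¹ = z¹⁴, (z¹⁴)² = z³, (z¹⁴)³ = z¹⁷, (z¹⁴)⁴ = z⁶, (z¹⁴)⁵ = z²⁰, (z¹⁴)⁶ = z⁹, (z¹⁴)⁷ = z²³, (z¹⁴)⁸ = z¹², (z¹⁴)⁹ = z, (z¹⁴)¹⁰ = z¹⁵, (z¹⁴)¹¹ = z⁴, (z¹⁴)¹² = z¹⁸, (z¹⁴)¹³ = z⁷, (z¹⁴)¹⁴ = z²¹, (z¹⁴)¹⁵ = z¹⁰, (z¹⁴)¹⁶ = z²⁴, (z¹⁴)¹⁷ = z¹³, (z¹⁴)¹⁸ = z², (z¹⁴)¹⁹ = z¹⁶, (z¹⁴)²⁰ = z⁵, (z¹⁴)²¹ = z¹⁹, (z¹⁴)²² = z⁸, (z¹⁴)²³ = z²², (z¹⁴)²⁴ = z¹¹, (z¹⁴)²⁵ = e.
The smallest positive k with (z¹⁴)ᵏ = e is 25.

Answer: 25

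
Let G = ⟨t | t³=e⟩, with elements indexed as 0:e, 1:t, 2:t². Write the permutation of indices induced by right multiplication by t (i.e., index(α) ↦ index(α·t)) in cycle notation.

(0 1 2)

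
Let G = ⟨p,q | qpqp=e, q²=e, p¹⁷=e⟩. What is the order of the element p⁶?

Compute successive powers until reaching e:
  (p⁶)¹ = p⁶, (p⁶)² = p¹², (p⁶)³ = p, (p⁶)⁴ = p⁷, (p⁶)⁵ = p¹³, (p⁶)⁶ = p², (p⁶)⁷ = p⁸, (p⁶)⁸ = p¹⁴, (p⁶)⁹ = p³, (p⁶)¹⁰ = p⁹, (p⁶)¹¹ = p¹⁵, (p⁶)¹² = p⁴, (p⁶)¹³ = p¹⁰, (p⁶)¹⁴ = p¹⁶, (p⁶)¹⁵ = p⁵, (p⁶)¹⁶ = p¹¹, (p⁶)¹⁷ = e.
The smallest positive k with (p⁶)ᵏ = e is 17.

Answer: 17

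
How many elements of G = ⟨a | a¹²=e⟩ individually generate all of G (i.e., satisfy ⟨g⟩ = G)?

G is cyclic of order 12. An element generates G iff its order is 12, and a cyclic group of order 12 has exactly φ(12) = 4 such elements.

Answer: 4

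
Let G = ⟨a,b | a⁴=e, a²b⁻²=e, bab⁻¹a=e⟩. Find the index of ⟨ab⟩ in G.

First find ord(ab) by computing successive powers:
  (ab)¹ = ab, (ab)² = a², (ab)³ = ab⁻¹, (ab)⁴ = e.
So |⟨ab⟩| = ord(ab) = 4. With |G| = 8, by Lagrange [G : ⟨ab⟩] = 8/4 = 2.

Answer: 2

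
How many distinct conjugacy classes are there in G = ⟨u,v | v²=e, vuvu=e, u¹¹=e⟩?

The conjugacy classes (representative and size) are:
  [e] (size 1), [u¹⁰] (size 2), [u²] (size 2), [u³] (size 2), [u⁷] (size 2), [u⁶] (size 2), [u²v] (size 11).
Class equation: 1 + 2 + 2 + 2 + 2 + 2 + 11 = 22 = |G|. So G has 7 conjugacy classes.

Answer: 7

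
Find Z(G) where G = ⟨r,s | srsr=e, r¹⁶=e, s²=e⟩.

An element z ∈ Z(G) iff z commutes with every generator.
For example r⁸ is central: (r⁸)·r = r⁹ = r·(r⁸); (r⁸)·s = r⁸s = s·(r⁸).
Whereas r ∉ Z(G) since r·s = rs ≠ r¹⁵s = s·r.
Checking each of the 32 elements this way gives Z(G) = {e, r⁸}, of order 2.

Answer: {e, r⁸}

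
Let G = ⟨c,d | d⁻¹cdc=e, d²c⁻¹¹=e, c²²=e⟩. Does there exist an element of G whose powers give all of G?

Every cyclic group is abelian. But c·d = cd while d·c = c¹⁰d⁻¹, so c·d ≠ d·c and G is not abelian. Hence G is not cyclic.

Answer: No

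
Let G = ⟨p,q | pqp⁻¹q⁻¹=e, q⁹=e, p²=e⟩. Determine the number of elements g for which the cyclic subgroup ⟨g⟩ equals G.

G is cyclic of order 18. An element generates G iff its order is 18, and a cyclic group of order 18 has exactly φ(18) = 6 such elements.

Answer: 6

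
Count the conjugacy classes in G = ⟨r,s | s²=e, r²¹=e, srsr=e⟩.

The conjugacy classes (representative and size) are:
  [e] (size 1), [r²⁰] (size 2), [r²] (size 2), [r³] (size 2), [r¹⁷] (size 2), [r⁵] (size 2), [r⁶] (size 2), [r⁷] (size 2), [r⁸] (size 2), [r⁹] (size 2), [r¹⁰] (size 2), [s] (size 21).
Class equation: 1 + 2 + 2 + 2 + 2 + 2 + 2 + 2 + 2 + 2 + 2 + 21 = 42 = |G|. So G has 12 conjugacy classes.

Answer: 12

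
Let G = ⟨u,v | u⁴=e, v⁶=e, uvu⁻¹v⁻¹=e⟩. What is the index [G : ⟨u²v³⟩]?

First find ord(u²v³) by computing successive powers:
  (u²v³)¹ = u²v³, (u²v³)² = e.
So |⟨u²v³⟩| = ord(u²v³) = 2. With |G| = 24, by Lagrange [G : ⟨u²v³⟩] = 24/2 = 12.

Answer: 12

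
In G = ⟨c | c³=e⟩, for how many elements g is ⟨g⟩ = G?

G is cyclic of order 3. An element generates G iff its order is 3, and a cyclic group of order 3 has exactly φ(3) = 2 such elements.

Answer: 2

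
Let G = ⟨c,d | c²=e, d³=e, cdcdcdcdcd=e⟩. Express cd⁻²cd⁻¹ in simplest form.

Multiply left to right, reducing at each step:
  c · d⁻² = cd
  (cd) · c = cdc
  (cdc) · d⁻¹ = cdcd²

Answer: cdcd²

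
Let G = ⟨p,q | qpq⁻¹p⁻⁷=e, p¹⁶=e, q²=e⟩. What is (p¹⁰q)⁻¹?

The order of (p¹⁰q) is 2 (smallest k with (p¹⁰q)ᵏ = e), so (p¹⁰q)⁻¹ = (p¹⁰q)¹ = p¹⁰q.
Check: (p¹⁰q) · (p¹⁰q) → (p¹⁰q) · p¹⁰ = q;   q · q = e, giving e as required.

Answer: p¹⁰q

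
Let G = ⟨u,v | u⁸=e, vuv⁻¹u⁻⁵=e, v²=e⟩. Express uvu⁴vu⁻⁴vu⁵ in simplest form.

Multiply left to right, reducing at each step:
  u · v = uv
  (uv) · u⁴ = u⁵v
  (u⁵v) · v = u⁵
  (u⁵) · u⁻⁴ = u
  u · v = uv
  (uv) · u⁵ = u²v

Answer: u²v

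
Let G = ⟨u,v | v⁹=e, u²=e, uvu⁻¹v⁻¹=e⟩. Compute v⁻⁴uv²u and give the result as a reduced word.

Multiply left to right, reducing at each step:
  (v⁵) · u = uv⁵
  (uv⁵) · v² = uv⁷
  (uv⁷) · u = v⁷

Answer: v⁷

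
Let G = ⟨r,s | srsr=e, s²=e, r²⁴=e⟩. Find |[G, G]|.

G' = [G, G] is generated by all commutators. The generator-pair commutators are: [r, s] = r².
The subgroup they normally generate is {e, r², r⁴, r⁶, r⁸, r¹⁰, r¹², r¹⁴, r¹⁶, r¹⁸, r²⁰, r²²}, of order 12.
Check: |G/G'| = 48/12 = 4 is the order of the abelianisation.

Answer: 12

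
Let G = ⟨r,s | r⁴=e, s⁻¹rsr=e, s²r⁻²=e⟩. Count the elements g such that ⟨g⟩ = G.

⟨g⟩ = G would require ord(g) = |G| = 8, but the maximum element order in G is 4 < 8. So G is not cyclic and no single element generates it: the count is 0.

Answer: 0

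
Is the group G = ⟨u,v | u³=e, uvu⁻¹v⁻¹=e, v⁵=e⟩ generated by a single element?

|G| = 15. The element uv has order 15 (its powers give 15 distinct elements), so ⟨uv⟩ = G and G is cyclic.

Answer: Yes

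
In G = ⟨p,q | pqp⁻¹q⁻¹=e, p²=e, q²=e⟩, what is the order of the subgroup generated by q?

|⟨q⟩| equals the order of q. Compute successive powers until reaching e:
  q¹ = q, q² = e.
The smallest positive k with qᵏ = e is 2, so |⟨q⟩| = 2.

Answer: 2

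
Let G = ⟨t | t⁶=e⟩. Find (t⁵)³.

Compute successive powers of (t⁵), reducing at each step:
  (t⁵)²: (t⁵) · t⁵ = t⁴
  (t⁵)³: (t⁴) · t⁵ = t³

Answer: t³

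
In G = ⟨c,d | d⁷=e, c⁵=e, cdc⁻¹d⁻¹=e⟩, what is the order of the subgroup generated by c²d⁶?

|⟨c²d⁶⟩| equals the order of c²d⁶. Compute successive powers until reaching e:
  (c²d⁶)¹ = c²d⁶, (c²d⁶)² = c⁴d⁵, (c²d⁶)³ = cd⁴, (c²d⁶)⁴ = c³d³, (c²d⁶)⁵ = d², (c²d⁶)⁶ = c²d, (c²d⁶)⁷ = c⁴, (c²d⁶)⁸ = cd⁶, (c²d⁶)⁹ = c³d⁵, (c²d⁶)¹⁰ = d⁴, (c²d⁶)¹¹ = c²d³, (c²d⁶)¹² = c⁴d², (c²d⁶)¹³ = cd, (c²d⁶)¹⁴ = c³, (c²d⁶)¹⁵ = d⁶, (c²d⁶)¹⁶ = c²d⁵, (c²d⁶)¹⁷ = c⁴d⁴, (c²d⁶)¹⁸ = cd³, (c²d⁶)¹⁹ = c³d², (c²d⁶)²⁰ = d, (c²d⁶)²¹ = c², (c²d⁶)²² = c⁴d⁶, (c²d⁶)²³ = cd⁵, (c²d⁶)²⁴ = c³d⁴, (c²d⁶)²⁵ = d³, (c²d⁶)²⁶ = c²d², (c²d⁶)²⁷ = c⁴d, (c²d⁶)²⁸ = c, (c²d⁶)²⁹ = c³d⁶, (c²d⁶)³⁰ = d⁵, (c²d⁶)³¹ = c²d⁴, (c²d⁶)³² = c⁴d³, (c²d⁶)³³ = cd², (c²d⁶)³⁴ = c³d, (c²d⁶)³⁵ = e.
The smallest positive k with (c²d⁶)ᵏ = e is 35, so |⟨c²d⁶⟩| = 35.

Answer: 35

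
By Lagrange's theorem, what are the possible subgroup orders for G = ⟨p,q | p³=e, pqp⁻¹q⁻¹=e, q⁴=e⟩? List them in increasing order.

|G| = 12 = 2² · 3. By Lagrange's theorem the order of any subgroup divides 12; the divisors of 12 are 1, 2, 3, 4, 6, 12.

Answer: 1, 2, 3, 4, 6, 12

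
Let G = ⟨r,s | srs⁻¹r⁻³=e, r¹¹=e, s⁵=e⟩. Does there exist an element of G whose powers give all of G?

Every cyclic group is abelian. But r·s = rs while s·r = r³s, so r·s ≠ s·r and G is not abelian. Hence G is not cyclic.

Answer: No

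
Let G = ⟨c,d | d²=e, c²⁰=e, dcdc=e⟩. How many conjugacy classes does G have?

The conjugacy classes (representative and size) are:
  [e] (size 1), [c] (size 2), [c¹⁸] (size 2), [c³] (size 2), [c⁴] (size 2), [c¹⁵] (size 2), [c¹⁴] (size 2), [c⁷] (size 2), [c¹²] (size 2), [c¹¹] (size 2), [c¹⁰] (size 1), [c¹⁸d] (size 10), [c⁵d] (size 10).
Class equation: 1 + 2 + 2 + 2 + 2 + 2 + 2 + 2 + 2 + 2 + 1 + 10 + 10 = 40 = |G|. So G has 13 conjugacy classes.

Answer: 13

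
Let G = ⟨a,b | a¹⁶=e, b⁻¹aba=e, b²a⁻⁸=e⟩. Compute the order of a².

Compute successive powers until reaching e:
  (a²)¹ = a², (a²)² = a⁴, (a²)³ = a⁶, (a²)⁴ = a⁸, (a²)⁵ = a¹⁰, (a²)⁶ = a¹², (a²)⁷ = a¹⁴, (a²)⁸ = e.
The smallest positive k with (a²)ᵏ = e is 8.

Answer: 8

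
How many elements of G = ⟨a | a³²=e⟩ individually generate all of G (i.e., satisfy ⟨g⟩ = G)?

G is cyclic of order 32. An element generates G iff its order is 32, and a cyclic group of order 32 has exactly φ(32) = 16 such elements.

Answer: 16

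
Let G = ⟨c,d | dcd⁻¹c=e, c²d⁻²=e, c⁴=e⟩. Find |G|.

Enumerate words in the generators, reducing via the relations: the distinct elements are
  {c, d, e, cd, c², c³, d⁻¹, cd⁻¹}.
No further products give new elements, so |G| = 8.

Answer: 8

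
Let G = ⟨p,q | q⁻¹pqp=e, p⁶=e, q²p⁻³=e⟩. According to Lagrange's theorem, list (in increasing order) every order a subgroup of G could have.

|G| = 12 = 2² · 3. By Lagrange's theorem the order of any subgroup divides 12; the divisors of 12 are 1, 2, 3, 4, 6, 12.

Answer: 1, 2, 3, 4, 6, 12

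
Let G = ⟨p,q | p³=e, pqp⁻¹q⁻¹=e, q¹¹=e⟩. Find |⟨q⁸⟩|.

|⟨q⁸⟩| equals the order of q⁸. Compute successive powers until reaching e:
  (q⁸)¹ = q⁸, (q⁸)² = q⁵, (q⁸)³ = q², (q⁸)⁴ = q¹⁰, (q⁸)⁵ = q⁷, (q⁸)⁶ = q⁴, (q⁸)⁷ = q, (q⁸)⁸ = q⁹, (q⁸)⁹ = q⁶, (q⁸)¹⁰ = q³, (q⁸)¹¹ = e.
The smallest positive k with (q⁸)ᵏ = e is 11, so |⟨q⁸⟩| = 11.

Answer: 11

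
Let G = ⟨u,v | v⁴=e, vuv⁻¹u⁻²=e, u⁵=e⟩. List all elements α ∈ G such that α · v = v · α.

⟨v⟩ ⊆ C_G(v) since powers of v commute with v; so |C_G(v)| ≥ |⟨v⟩| = 4.
By orbit–stabilizer, |C_G(v)| = |G| / |conj. class of v| = 20 / 5 = 4.
The 4 elements commuting with v are {e, v, v², v³}.

Answer: {e, v, v², v³}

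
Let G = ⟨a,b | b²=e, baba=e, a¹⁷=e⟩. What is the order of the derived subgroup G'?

G' = [G, G] is generated by all commutators. The generator-pair commutators are: [a, b] = a².
The subgroup they normally generate is {e, a, a², a³, a⁴, a⁵, a⁶, a⁷, a⁸, a⁹, a¹⁰, a¹¹, a¹², a¹³, a¹⁴, a¹⁵, a¹⁶}, of order 17.
Check: |G/G'| = 34/17 = 2 is the order of the abelianisation.

Answer: 17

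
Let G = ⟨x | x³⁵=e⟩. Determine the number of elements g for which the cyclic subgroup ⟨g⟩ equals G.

G is cyclic of order 35. An element generates G iff its order is 35, and a cyclic group of order 35 has exactly φ(35) = 24 such elements.

Answer: 24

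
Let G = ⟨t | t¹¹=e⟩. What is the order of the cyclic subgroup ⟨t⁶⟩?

|⟨t⁶⟩| equals the order of t⁶. Compute successive powers until reaching e:
  (t⁶)¹ = t⁶, (t⁶)² = t, (t⁶)³ = t⁷, (t⁶)⁴ = t², (t⁶)⁵ = t⁸, (t⁶)⁶ = t³, (t⁶)⁷ = t⁹, (t⁶)⁸ = t⁴, (t⁶)⁹ = t¹⁰, (t⁶)¹⁰ = t⁵, (t⁶)¹¹ = e.
The smallest positive k with (t⁶)ᵏ = e is 11, so |⟨t⁶⟩| = 11.

Answer: 11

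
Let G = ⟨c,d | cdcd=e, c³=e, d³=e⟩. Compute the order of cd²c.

Compute successive powers until reaching e:
  (cd²c)¹ = cd²c, (cd²c)² = e.
The smallest positive k with (cd²c)ᵏ = e is 2.

Answer: 2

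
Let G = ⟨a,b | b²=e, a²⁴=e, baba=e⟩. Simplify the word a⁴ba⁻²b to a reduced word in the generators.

Multiply left to right, reducing at each step:
  (a⁴) · b = a⁴b
  (a⁴b) · a⁻² = a⁶b
  (a⁶b) · b = a⁶

Answer: a⁶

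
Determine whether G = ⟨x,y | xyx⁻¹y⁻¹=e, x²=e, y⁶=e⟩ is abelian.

Each pair of generators commutes: x·y = xy = y·x. Since the generators pairwise commute, every element of G commutes with every other, so G is abelian.

Answer: Yes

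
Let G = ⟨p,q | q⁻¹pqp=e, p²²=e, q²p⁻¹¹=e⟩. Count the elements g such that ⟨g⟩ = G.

⟨g⟩ = G would require ord(g) = |G| = 44, but the maximum element order in G is 22 < 44. So G is not cyclic and no single element generates it: the count is 0.

Answer: 0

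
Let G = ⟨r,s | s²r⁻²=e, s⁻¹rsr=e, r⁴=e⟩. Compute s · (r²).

Compute s · (r²) by multiplying left to right and reducing via the relations at each step:
  s · r² = s⁻¹

Answer: s⁻¹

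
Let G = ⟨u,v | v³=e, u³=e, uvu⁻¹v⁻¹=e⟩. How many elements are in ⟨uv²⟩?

|⟨uv²⟩| equals the order of uv². Compute successive powers until reaching e:
  (uv²)¹ = uv², (uv²)² = u²v, (uv²)³ = e.
The smallest positive k with (uv²)ᵏ = e is 3, so |⟨uv²⟩| = 3.

Answer: 3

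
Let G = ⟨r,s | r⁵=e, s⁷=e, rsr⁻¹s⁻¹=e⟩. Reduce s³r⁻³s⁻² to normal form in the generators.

Multiply left to right, reducing at each step:
  (s³) · r⁻³ = r²s³
  (r²s³) · s⁻² = r²s

Answer: r²s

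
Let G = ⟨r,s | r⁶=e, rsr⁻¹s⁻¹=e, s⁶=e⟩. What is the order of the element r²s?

Compute successive powers until reaching e:
  (r²s)¹ = r²s, (r²s)² = r⁴s², (r²s)³ = s³, (r²s)⁴ = r²s⁴, (r²s)⁵ = r⁴s⁵, (r²s)⁶ = e.
The smallest positive k with (r²s)ᵏ = e is 6.

Answer: 6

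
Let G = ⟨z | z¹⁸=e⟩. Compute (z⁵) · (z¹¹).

Compute (z⁵) · (z¹¹) by multiplying left to right and reducing via the relations at each step:
  (z⁵) · z¹¹ = z¹⁶

Answer: z¹⁶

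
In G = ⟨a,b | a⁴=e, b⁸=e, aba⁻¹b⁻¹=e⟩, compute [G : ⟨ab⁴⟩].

First find ord(ab⁴) by computing successive powers:
  (ab⁴)¹ = ab⁴, (ab⁴)² = a², (ab⁴)³ = a³b⁴, (ab⁴)⁴ = e.
So |⟨ab⁴⟩| = ord(ab⁴) = 4. With |G| = 32, by Lagrange [G : ⟨ab⁴⟩] = 32/4 = 8.

Answer: 8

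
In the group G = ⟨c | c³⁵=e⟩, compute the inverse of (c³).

The order of (c³) is 35 (smallest k with (c³)ᵏ = e), so (c³)⁻¹ = (c³)³⁴ = c³².
Check: (c³) · (c³²) → (c³) · c³² = e, giving e as required.

Answer: c³²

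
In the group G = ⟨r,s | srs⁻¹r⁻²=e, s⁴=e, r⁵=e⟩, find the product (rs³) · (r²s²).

Compute (rs³) · (r²s²) by multiplying left to right and reducing via the relations at each step:
  (rs³) · r² = r²s³
  (r²s³) · s² = r²s

Answer: r²s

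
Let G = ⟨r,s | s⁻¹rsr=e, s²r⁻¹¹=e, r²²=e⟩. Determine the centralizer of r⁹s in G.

⟨r⁹s⟩ ⊆ C_G(r⁹s) since powers of r⁹s commute with r⁹s; so |C_G(r⁹s)| ≥ |⟨r⁹s⟩| = 4.
By orbit–stabilizer, |C_G(r⁹s)| = |G| / |conj. class of r⁹s| = 44 / 11 = 4.
The 4 elements commuting with r⁹s are {e, r¹¹, r⁹s, r⁹s⁻¹}.

Answer: {e, r¹¹, r⁹s, r⁹s⁻¹}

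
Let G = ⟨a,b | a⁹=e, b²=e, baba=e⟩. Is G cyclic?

Every cyclic group is abelian. But a·b = ab while b·a = a⁸b, so a·b ≠ b·a and G is not abelian. Hence G is not cyclic.

Answer: No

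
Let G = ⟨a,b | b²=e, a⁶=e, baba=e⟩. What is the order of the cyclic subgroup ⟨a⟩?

|⟨a⟩| equals the order of a. Compute successive powers until reaching e:
  a¹ = a, a² = a², a³ = a³, a⁴ = a⁴, a⁵ = a⁵, a⁶ = e.
The smallest positive k with aᵏ = e is 6, so |⟨a⟩| = 6.

Answer: 6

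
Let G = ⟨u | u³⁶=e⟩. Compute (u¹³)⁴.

Compute successive powers of (u¹³), reducing at each step:
  (u¹³)²: (u¹³) · u¹³ = u²⁶
  (u¹³)³: (u²⁶) · u¹³ = u³
  (u¹³)⁴: (u³) · u¹³ = u¹⁶

Answer: u¹⁶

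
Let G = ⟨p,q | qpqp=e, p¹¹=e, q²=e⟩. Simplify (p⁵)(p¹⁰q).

Compute (p⁵) · (p¹⁰q) by multiplying left to right and reducing via the relations at each step:
  (p⁵) · p¹⁰ = p⁴
  (p⁴) · q = p⁴q

Answer: p⁴q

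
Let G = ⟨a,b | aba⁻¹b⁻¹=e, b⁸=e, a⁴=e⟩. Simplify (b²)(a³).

Compute (b²) · (a³) by multiplying left to right and reducing via the relations at each step:
  (b²) · a³ = a³b²

Answer: a³b²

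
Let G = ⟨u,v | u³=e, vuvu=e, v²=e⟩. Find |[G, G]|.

G' = [G, G] is generated by all commutators. The generator-pair commutators are: [u, v] = u².
The subgroup they normally generate is {e, u, u²}, of order 3.
Check: |G/G'| = 6/3 = 2 is the order of the abelianisation.

Answer: 3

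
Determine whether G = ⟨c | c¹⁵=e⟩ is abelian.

G has a single generator, so G is cyclic and hence abelian.

Answer: Yes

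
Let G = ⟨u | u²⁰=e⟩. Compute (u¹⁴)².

Compute successive powers of (u¹⁴), reducing at each step:
  (u¹⁴)²: (u¹⁴) · u¹⁴ = u⁸

Answer: u⁸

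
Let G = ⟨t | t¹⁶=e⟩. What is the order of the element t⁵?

Compute successive powers until reaching e:
  (t⁵)¹ = t⁵, (t⁵)² = t¹⁰, (t⁵)³ = t¹⁵, (t⁵)⁴ = t⁴, (t⁵)⁵ = t⁹, (t⁵)⁶ = t¹⁴, (t⁵)⁷ = t³, (t⁵)⁸ = t⁸, (t⁵)⁹ = t¹³, (t⁵)¹⁰ = t², (t⁵)¹¹ = t⁷, (t⁵)¹² = t¹², (t⁵)¹³ = t, (t⁵)¹⁴ = t⁶, (t⁵)¹⁵ = t¹¹, (t⁵)¹⁶ = e.
The smallest positive k with (t⁵)ᵏ = e is 16.

Answer: 16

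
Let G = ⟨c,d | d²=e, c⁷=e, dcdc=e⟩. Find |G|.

Enumerate words in the generators, reducing via the relations: the distinct elements are
  {c, d, e, cd, c², c³, c⁴, c⁵, c⁶, c²d, c³d, c⁴d, c⁵d, c⁶d}.
No further products give new elements, so |G| = 14.

Answer: 14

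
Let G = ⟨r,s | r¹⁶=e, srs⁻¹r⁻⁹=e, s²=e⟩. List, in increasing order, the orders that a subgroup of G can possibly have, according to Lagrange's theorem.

|G| = 32 = 2⁵. By Lagrange's theorem the order of any subgroup divides 32; the divisors of 32 are 1, 2, 4, 8, 16, 32.

Answer: 1, 2, 4, 8, 16, 32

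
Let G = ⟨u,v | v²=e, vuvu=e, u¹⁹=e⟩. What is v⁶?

Compute successive powers of v, reducing at each step:
  v²: v · v = e
  v³: e · v = v
  v⁴: v · v = e
  v⁵: e · v = v
  v⁶: v · v = e

Answer: e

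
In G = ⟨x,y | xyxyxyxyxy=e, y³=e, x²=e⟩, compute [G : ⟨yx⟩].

First find ord(yx) by computing successive powers:
  (yx)¹ = yx, (yx)² = yxyx, (yx)³ = xy²xy², (yx)⁴ = xy², (yx)⁵ = e.
So |⟨yx⟩| = ord(yx) = 5. With |G| = 60, by Lagrange [G : ⟨yx⟩] = 60/5 = 12.

Answer: 12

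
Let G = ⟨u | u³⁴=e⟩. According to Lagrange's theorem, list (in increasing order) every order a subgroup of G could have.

|G| = 34 = 2 · 17. By Lagrange's theorem the order of any subgroup divides 34; the divisors of 34 are 1, 2, 17, 34.

Answer: 1, 2, 17, 34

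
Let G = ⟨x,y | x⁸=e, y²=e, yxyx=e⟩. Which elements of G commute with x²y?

⟨x²y⟩ ⊆ C_G(x²y) since powers of x²y commute with x²y; so |C_G(x²y)| ≥ |⟨x²y⟩| = 2.
By orbit–stabilizer, |C_G(x²y)| = |G| / |conj. class of x²y| = 16 / 4 = 4.
The 4 elements commuting with x²y are {e, x⁴, x²y, x⁶y}.

Answer: {e, x⁴, x²y, x⁶y}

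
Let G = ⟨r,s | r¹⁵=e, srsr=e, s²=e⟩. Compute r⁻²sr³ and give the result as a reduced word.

Multiply left to right, reducing at each step:
  (r¹³) · s = r¹³s
  (r¹³s) · r³ = r¹⁰s

Answer: r¹⁰s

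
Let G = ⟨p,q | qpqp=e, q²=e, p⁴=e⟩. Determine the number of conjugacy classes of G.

The conjugacy classes (representative and size) are:
  [e] (size 1), [p] (size 2), [p²] (size 1), [p²q] (size 2), [p³q] (size 2).
Class equation: 1 + 2 + 1 + 2 + 2 = 8 = |G|. So G has 5 conjugacy classes.

Answer: 5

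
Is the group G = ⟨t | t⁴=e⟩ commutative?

G has a single generator, so G is cyclic and hence abelian.

Answer: Yes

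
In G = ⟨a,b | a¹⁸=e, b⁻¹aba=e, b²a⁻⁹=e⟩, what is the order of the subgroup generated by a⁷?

|⟨a⁷⟩| equals the order of a⁷. Compute successive powers until reaching e:
  (a⁷)¹ = a⁷, (a⁷)² = a¹⁴, (a⁷)³ = a³, (a⁷)⁴ = a¹⁰, (a⁷)⁵ = a¹⁷, (a⁷)⁶ = a⁶, (a⁷)⁷ = a¹³, (a⁷)⁸ = a², (a⁷)⁹ = a⁹, (a⁷)¹⁰ = a¹⁶, (a⁷)¹¹ = a⁵, (a⁷)¹² = a¹², (a⁷)¹³ = a, (a⁷)¹⁴ = a⁸, (a⁷)¹⁵ = a¹⁵, (a⁷)¹⁶ = a⁴, (a⁷)¹⁷ = a¹¹, (a⁷)¹⁸ = e.
The smallest positive k with (a⁷)ᵏ = e is 18, so |⟨a⁷⟩| = 18.

Answer: 18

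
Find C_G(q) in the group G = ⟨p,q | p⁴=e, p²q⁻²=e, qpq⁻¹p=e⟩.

⟨q⟩ ⊆ C_G(q) since powers of q commute with q; so |C_G(q)| ≥ |⟨q⟩| = 4.
By orbit–stabilizer, |C_G(q)| = |G| / |conj. class of q| = 8 / 2 = 4.
The 4 elements commuting with q are {e, p², q, q⁻¹}.

Answer: {e, p², q, q⁻¹}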